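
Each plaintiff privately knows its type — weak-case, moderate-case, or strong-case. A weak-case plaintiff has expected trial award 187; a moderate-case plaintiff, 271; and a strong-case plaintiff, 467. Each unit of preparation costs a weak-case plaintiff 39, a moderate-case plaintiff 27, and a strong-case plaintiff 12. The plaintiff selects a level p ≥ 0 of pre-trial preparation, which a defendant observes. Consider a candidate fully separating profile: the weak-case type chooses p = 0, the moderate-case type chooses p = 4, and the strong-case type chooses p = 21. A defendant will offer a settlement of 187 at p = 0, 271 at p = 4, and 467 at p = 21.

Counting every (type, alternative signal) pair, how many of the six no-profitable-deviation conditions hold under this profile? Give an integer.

Moderate-case (own payoff 271 − 27×4 = 163): to p=0 gives 187 → profitable ✗; to p=21 gives 467 − 27×21 = -100 → no gain ✓.
Strong-case (own payoff 467 − 12×21 = 215): to p=0 gives 187 → no gain ✓; to p=4 gives 271 − 12×4 = 223 → profitable ✗.
Weak-case (own payoff 187): to p=4 gives 271 − 39×4 = 115 → no gain ✓; to p=21 gives 467 − 39×21 = -352 → no gain ✓.
4 of the 6 constraints hold; not an equilibrium.

4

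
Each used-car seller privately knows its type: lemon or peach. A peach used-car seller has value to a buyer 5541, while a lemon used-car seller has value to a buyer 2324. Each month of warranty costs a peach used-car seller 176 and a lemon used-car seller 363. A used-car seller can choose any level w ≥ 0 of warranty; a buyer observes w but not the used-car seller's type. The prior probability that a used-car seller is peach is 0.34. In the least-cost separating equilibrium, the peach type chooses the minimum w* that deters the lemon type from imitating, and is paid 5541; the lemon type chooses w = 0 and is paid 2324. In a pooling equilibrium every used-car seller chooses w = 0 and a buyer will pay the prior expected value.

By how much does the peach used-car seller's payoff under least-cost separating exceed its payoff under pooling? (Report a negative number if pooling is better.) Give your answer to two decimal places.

Least-cost separating signal: w* solves 2324 = 5541 − 363·w*, so w* = (5541 − 2324)/363 ≈ 8.8623.
Peach type's separating payoff: 5541 − 176 × w* = 5541 − 176 × (5541 − 2324)/363 = 5541 − 566192/363 ≈ 3981.2424.
Pooling payoff: 0.34 × 5541 + 0.66 × 2324 = 3417.78.
Difference: 3981.2424 − 3417.78 = 563.4624, i.e. 563.46 to two decimal places.
The peach type prefers to separate.

563.46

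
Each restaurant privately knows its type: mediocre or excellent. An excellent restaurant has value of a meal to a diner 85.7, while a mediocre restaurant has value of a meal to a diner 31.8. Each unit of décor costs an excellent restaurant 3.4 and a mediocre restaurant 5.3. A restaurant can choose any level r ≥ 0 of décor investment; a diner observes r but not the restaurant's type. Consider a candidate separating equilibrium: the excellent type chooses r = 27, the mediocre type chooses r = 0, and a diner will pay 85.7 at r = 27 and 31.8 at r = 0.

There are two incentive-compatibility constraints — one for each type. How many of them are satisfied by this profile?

1

Mediocre type: stay at 0 → 31.8; mimic → 85.7 − 5.3 × 27 = -57.4. IC holds (31.8 ≥ -57.4).
Excellent type: signal → 85.7 − 3.4 × 27 = -6.1; deviate to 0 → 31.8. IC fails (-6.1 < 31.8).
1 of 2 constraints hold, so this profile is not an equilibrium.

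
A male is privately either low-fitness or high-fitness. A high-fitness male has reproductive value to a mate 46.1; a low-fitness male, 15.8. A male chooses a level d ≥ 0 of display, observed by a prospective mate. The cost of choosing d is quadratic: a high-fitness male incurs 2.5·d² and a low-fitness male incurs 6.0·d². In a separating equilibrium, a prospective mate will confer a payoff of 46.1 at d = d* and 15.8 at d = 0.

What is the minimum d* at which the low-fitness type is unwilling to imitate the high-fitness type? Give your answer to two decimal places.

2.25

The low-fitness type at d = 0 receives 15.8; imitating at d* yields 46.1 − 6.0·d*².
Indifference: 15.8 = 46.1 − 6.0·d*², so d*² = (46.1 − 15.8) / 6.0 = 5.05.
d* = √5.05 ≈ 2.25.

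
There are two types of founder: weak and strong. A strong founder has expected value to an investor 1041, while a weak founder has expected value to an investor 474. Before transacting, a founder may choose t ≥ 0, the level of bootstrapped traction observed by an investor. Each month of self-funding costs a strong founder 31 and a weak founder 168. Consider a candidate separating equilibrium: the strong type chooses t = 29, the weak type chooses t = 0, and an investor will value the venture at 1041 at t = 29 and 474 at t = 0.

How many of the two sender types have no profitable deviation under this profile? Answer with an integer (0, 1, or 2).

Strong type: signal → 1041 − 31 × 29 = 142; deviate to 0 → 474. IC fails (142 < 474).
Weak type: stay at 0 → 474; mimic → 1041 − 168 × 29 = -3831. IC holds (474 ≥ -3831).
1 of 2 constraints hold, so this profile is not an equilibrium.

1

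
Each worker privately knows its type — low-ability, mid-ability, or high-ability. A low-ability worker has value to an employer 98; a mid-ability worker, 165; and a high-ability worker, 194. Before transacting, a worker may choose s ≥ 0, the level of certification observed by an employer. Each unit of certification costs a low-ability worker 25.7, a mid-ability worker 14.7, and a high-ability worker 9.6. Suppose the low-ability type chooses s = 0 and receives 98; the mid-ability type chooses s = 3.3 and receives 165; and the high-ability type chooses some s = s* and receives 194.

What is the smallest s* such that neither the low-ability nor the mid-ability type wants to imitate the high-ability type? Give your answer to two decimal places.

Mid-ability type (on-path payoff 165 − 14.7×3.3 = 116.49) won't mimic when 116.49 ≥ 194 − 14.7·s*, i.e. s* ≥ 5.27.
Low-ability type (on-path payoff 98) won't mimic when 98 ≥ 194 − 25.7·s*, i.e. s* ≥ 3.74.
Both must hold, so s* = max(3.74, 5.27) = 5.27. The mid-ability type's constraint binds.

5.27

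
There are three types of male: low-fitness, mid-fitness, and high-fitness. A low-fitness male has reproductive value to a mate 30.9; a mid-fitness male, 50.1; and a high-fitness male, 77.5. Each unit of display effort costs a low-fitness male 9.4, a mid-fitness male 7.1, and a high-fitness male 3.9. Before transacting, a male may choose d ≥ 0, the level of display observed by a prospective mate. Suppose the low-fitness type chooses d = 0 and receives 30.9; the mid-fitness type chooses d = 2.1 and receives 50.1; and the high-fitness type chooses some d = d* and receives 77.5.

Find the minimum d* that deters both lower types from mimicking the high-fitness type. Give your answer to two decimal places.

Mid-fitness type (on-path payoff 50.1 − 7.1×2.1 = 35.19) won't mimic when 35.19 ≥ 77.5 − 7.1·d*, i.e. d* ≥ 5.96.
Low-fitness type (on-path payoff 30.9) won't mimic when 30.9 ≥ 77.5 − 9.4·d*, i.e. d* ≥ 4.96.
Both must hold, so d* = max(4.96, 5.96) = 5.96. The mid-fitness type's constraint binds.

5.96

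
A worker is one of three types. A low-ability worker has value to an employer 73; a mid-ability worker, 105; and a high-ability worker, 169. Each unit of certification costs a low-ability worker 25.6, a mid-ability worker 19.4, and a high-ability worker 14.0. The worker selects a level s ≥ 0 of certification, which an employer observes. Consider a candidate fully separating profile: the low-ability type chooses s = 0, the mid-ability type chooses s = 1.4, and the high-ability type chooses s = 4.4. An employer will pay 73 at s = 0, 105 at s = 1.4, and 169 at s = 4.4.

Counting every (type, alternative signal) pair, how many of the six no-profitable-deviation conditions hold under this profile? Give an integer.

5

Low-ability (own payoff 73): to s=1.4 gives 105 − 25.6×1.4 = 69.16 → no gain ✓; to s=4.4 gives 169 − 25.6×4.4 = 56.36 → no gain ✓.
Mid-ability (own payoff 105 − 19.4×1.4 = 77.84): to s=0 gives 73 → no gain ✓; to s=4.4 gives 169 − 19.4×4.4 = 83.64 → profitable ✗.
High-ability (own payoff 169 − 14.0×4.4 = 107.4): to s=0 gives 73 → no gain ✓; to s=1.4 gives 105 − 14.0×1.4 = 85.4 → no gain ✓.
5 of the 6 constraints hold; not an equilibrium.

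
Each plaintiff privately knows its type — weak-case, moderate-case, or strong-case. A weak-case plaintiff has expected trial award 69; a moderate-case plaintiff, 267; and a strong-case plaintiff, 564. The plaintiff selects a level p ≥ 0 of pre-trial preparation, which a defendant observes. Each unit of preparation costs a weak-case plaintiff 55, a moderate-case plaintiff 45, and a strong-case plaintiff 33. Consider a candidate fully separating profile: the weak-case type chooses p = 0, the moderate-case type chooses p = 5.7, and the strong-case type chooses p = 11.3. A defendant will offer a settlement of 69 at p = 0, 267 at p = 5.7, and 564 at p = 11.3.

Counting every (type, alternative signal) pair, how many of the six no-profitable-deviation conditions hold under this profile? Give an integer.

Strong-case (own payoff 564 − 33×11.3 = 191.1): to p=0 gives 69 → no gain ✓; to p=5.7 gives 267 − 33×5.7 = 78.9 → no gain ✓.
Weak-case (own payoff 69): to p=5.7 gives 267 − 55×5.7 = -46.5 → no gain ✓; to p=11.3 gives 564 − 55×11.3 = -57.5 → no gain ✓.
Moderate-case (own payoff 267 − 45×5.7 = 10.5): to p=0 gives 69 → profitable ✗; to p=11.3 gives 564 − 45×11.3 = 55.5 → profitable ✗.
4 of the 6 constraints hold; not an equilibrium.

4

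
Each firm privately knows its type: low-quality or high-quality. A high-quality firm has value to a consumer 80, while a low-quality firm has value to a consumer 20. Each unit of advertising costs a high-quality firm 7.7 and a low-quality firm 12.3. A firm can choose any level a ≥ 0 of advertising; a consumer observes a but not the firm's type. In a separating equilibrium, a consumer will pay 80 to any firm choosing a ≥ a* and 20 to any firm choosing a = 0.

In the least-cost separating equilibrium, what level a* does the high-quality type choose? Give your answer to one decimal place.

A low-quality firm choosing a = 0 receives 20.
Imitating at a* instead would pay 80 at cost 12.3·a*, netting 80 − 12.3·a*.
Indifference: 20 = 80 − 12.3·a*, so a* = (80 − 20) / 12.3 ≈ 4.9.
At a* the low-quality type's incentive constraint just binds; the high-quality type strictly prefers a* since its per-unit cost is lower.

4.9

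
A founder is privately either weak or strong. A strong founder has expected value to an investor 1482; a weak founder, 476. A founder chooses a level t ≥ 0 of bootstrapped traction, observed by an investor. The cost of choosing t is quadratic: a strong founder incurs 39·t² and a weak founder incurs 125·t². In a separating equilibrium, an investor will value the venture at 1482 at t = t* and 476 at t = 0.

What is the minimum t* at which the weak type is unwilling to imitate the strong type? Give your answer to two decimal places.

2.84

The weak type at t = 0 receives 476; imitating at t* yields 1482 − 125·t*².
Indifference: 476 = 1482 − 125·t*², so t*² = (1482 − 476) / 125 = 8.048.
t* = √8.048 ≈ 2.84.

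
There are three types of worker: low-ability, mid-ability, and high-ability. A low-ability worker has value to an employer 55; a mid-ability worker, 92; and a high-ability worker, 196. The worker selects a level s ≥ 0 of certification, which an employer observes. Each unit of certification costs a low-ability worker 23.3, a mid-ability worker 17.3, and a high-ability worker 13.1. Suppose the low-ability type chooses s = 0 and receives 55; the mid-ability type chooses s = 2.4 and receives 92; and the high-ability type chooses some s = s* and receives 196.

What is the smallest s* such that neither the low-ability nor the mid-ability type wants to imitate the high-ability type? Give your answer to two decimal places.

8.41

Mid-ability type (on-path payoff 92 − 17.3×2.4 = 50.48) won't mimic when 50.48 ≥ 196 − 17.3·s*, i.e. s* ≥ 8.41.
Low-ability type (on-path payoff 55) won't mimic when 55 ≥ 196 − 23.3·s*, i.e. s* ≥ 6.05.
Both must hold, so s* = max(6.05, 8.41) = 8.41. The mid-ability type's constraint binds.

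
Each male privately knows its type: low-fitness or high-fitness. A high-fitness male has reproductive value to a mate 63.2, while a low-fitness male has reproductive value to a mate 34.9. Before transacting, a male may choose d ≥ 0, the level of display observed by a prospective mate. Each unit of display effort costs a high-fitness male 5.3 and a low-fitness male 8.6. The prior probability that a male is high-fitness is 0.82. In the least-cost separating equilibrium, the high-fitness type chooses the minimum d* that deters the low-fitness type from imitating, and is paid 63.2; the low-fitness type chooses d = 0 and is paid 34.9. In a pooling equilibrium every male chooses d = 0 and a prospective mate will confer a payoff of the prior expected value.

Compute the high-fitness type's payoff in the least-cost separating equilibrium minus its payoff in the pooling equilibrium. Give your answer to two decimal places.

Least-cost separating signal: d* solves 34.9 = 63.2 − 8.6·d*, so d* = (63.2 − 34.9)/8.6 ≈ 3.2907.
High-fitness type's separating payoff: 63.2 − 5.3 × d* = 63.2 − 5.3 × (63.2 − 34.9)/8.6 = 63.2 − 149.99/8.6 ≈ 45.7593.
Pooling payoff: 0.82 × 63.2 + 0.18 × 34.9 = 58.106.
Difference: 45.7593 − 58.106 = -12.3467, i.e. -12.35 to two decimal places.
The high-fitness type would prefer the pooling outcome.

-12.35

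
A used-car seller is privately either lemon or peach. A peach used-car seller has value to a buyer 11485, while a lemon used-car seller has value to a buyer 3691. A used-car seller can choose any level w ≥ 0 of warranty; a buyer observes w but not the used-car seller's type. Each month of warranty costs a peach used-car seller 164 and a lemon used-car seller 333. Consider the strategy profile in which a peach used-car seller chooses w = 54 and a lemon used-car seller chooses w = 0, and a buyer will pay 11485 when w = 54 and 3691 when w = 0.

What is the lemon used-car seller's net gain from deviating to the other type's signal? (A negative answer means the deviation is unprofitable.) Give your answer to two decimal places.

-10188.00

Playing w = 0 the lemon used-car seller receives 3691.
Deviating to w = 54 brings payment 11485 at cost 333 × 54 = 17982, netting -6497.
Gain from deviating: -6497 − 3691 = -10188.00.
The gain is negative, so the lemon type's incentive-compatibility constraint is satisfied.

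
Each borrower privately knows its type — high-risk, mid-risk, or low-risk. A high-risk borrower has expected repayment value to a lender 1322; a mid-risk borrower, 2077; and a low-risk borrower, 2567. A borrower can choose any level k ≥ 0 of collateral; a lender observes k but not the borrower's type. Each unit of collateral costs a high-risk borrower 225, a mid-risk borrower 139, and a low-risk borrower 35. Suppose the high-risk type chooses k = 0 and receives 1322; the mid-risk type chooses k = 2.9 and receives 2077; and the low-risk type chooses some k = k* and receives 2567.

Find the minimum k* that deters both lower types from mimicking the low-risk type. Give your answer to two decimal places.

Mid-risk type (on-path payoff 2077 − 139×2.9 = 1673.9) won't mimic when 1673.9 ≥ 2567 − 139·k*, i.e. k* ≥ 6.43.
High-risk type (on-path payoff 1322) won't mimic when 1322 ≥ 2567 − 225·k*, i.e. k* ≥ 5.53.
Both must hold, so k* = max(5.53, 6.43) = 6.43. The mid-risk type's constraint binds.

6.43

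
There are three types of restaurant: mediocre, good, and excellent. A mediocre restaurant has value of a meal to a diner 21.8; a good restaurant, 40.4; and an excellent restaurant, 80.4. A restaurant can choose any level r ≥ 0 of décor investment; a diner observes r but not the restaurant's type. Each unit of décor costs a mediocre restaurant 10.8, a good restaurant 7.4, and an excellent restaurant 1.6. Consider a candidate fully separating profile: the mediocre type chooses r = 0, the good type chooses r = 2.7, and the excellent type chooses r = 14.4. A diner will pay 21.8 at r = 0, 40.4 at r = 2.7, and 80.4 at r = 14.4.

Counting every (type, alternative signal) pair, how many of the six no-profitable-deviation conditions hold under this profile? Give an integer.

Excellent (own payoff 80.4 − 1.6×14.4 = 57.36): to r=0 gives 21.8 → no gain ✓; to r=2.7 gives 40.4 − 1.6×2.7 = 36.08 → no gain ✓.
Good (own payoff 40.4 − 7.4×2.7 = 20.42): to r=0 gives 21.8 → profitable ✗; to r=14.4 gives 80.4 − 7.4×14.4 = -26.16 → no gain ✓.
Mediocre (own payoff 21.8): to r=2.7 gives 40.4 − 10.8×2.7 = 11.24 → no gain ✓; to r=14.4 gives 80.4 − 10.8×14.4 = -75.12 → no gain ✓.
5 of the 6 constraints hold; not an equilibrium.

5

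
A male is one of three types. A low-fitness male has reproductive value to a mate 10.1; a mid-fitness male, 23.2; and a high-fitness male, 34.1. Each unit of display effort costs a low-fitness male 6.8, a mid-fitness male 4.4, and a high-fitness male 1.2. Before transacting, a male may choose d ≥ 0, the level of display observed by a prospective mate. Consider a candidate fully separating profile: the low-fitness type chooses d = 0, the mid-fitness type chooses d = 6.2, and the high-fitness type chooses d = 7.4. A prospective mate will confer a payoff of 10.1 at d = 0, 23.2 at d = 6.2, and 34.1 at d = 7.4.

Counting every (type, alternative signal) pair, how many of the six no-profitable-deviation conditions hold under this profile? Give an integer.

4

Low-fitness (own payoff 10.1): to d=6.2 gives 23.2 − 6.8×6.2 = -18.96 → no gain ✓; to d=7.4 gives 34.1 − 6.8×7.4 = -16.22 → no gain ✓.
Mid-fitness (own payoff 23.2 − 4.4×6.2 = -4.08): to d=0 gives 10.1 → profitable ✗; to d=7.4 gives 34.1 − 4.4×7.4 = 1.54 → profitable ✗.
High-fitness (own payoff 34.1 − 1.2×7.4 = 25.22): to d=0 gives 10.1 → no gain ✓; to d=6.2 gives 23.2 − 1.2×6.2 = 15.76 → no gain ✓.
4 of the 6 constraints hold; not an equilibrium.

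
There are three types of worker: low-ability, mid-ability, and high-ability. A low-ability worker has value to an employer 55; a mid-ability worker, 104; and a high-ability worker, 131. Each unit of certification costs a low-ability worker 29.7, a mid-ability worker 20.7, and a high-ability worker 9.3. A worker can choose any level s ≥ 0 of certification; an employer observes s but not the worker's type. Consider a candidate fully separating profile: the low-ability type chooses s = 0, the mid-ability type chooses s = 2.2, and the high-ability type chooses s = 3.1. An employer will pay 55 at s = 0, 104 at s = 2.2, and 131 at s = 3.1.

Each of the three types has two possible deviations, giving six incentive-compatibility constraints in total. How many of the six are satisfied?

Low-ability (own payoff 55): to s=2.2 gives 104 − 29.7×2.2 = 38.66 → no gain ✓; to s=3.1 gives 131 − 29.7×3.1 = 38.93 → no gain ✓.
High-ability (own payoff 131 − 9.3×3.1 = 102.17): to s=0 gives 55 → no gain ✓; to s=2.2 gives 104 − 9.3×2.2 = 83.54 → no gain ✓.
Mid-ability (own payoff 104 − 20.7×2.2 = 58.46): to s=0 gives 55 → no gain ✓; to s=3.1 gives 131 − 20.7×3.1 = 66.83 → profitable ✗.
5 of the 6 constraints hold; not an equilibrium.

5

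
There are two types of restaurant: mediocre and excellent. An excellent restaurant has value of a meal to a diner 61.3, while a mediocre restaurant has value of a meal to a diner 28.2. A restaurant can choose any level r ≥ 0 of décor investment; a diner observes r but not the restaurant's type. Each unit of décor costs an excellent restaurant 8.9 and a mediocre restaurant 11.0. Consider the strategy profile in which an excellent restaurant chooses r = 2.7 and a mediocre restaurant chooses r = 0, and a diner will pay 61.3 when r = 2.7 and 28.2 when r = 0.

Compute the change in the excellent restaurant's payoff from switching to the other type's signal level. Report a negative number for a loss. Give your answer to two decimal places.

-9.07

Playing r = 2.7 the excellent restaurant receives 61.3 − 8.9 × 2.7 = 37.27.
Deviating to r = 0 yields 28.2 instead.
Gain from deviating: 28.2 − 37.27 = -9.07.
The gain is negative, so the excellent type's incentive-compatibility constraint is satisfied.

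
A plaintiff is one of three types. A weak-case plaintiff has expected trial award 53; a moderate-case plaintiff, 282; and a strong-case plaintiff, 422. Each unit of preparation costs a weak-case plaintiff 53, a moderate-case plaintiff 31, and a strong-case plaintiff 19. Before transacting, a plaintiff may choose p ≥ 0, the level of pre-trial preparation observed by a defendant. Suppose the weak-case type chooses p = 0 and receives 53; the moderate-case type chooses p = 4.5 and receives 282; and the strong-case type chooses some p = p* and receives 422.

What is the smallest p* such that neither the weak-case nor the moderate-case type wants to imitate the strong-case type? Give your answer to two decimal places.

9.02

Weak-case type (on-path payoff 53) won't mimic when 53 ≥ 422 − 53·p*, i.e. p* ≥ 6.96.
Moderate-case type (on-path payoff 282 − 31×4.5 = 142.5) won't mimic when 142.5 ≥ 422 − 31·p*, i.e. p* ≥ 9.02.
Both must hold, so p* = max(6.96, 9.02) = 9.02. The moderate-case type's constraint binds.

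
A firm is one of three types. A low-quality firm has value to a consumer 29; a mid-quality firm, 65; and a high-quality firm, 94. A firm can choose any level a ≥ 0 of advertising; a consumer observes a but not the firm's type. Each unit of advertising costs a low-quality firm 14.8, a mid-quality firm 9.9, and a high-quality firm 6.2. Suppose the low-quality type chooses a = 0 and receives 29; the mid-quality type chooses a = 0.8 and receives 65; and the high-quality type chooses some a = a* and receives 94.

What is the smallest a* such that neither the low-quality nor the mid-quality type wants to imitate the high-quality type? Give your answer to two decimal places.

4.39

Mid-quality type (on-path payoff 65 − 9.9×0.8 = 57.08) won't mimic when 57.08 ≥ 94 − 9.9·a*, i.e. a* ≥ 3.73.
Low-quality type (on-path payoff 29) won't mimic when 29 ≥ 94 − 14.8·a*, i.e. a* ≥ 4.39.
Both must hold, so a* = max(4.39, 3.73) = 4.39. The low-quality type's constraint binds.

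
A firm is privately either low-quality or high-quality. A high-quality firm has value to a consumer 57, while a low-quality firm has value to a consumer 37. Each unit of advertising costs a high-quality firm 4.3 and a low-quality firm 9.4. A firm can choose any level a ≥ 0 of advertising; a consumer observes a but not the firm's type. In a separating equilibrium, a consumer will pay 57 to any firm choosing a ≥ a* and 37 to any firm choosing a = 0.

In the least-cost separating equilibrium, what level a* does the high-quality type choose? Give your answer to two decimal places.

A low-quality firm choosing a = 0 receives 37.
Imitating at a* instead would pay 57 at cost 9.4·a*, netting 57 − 9.4·a*.
Indifference: 37 = 57 − 9.4·a*, so a* = (57 − 37) / 9.4 ≈ 2.13.
At a* the low-quality type's incentive constraint just binds; the high-quality type strictly prefers a* since its per-unit cost is lower.

2.13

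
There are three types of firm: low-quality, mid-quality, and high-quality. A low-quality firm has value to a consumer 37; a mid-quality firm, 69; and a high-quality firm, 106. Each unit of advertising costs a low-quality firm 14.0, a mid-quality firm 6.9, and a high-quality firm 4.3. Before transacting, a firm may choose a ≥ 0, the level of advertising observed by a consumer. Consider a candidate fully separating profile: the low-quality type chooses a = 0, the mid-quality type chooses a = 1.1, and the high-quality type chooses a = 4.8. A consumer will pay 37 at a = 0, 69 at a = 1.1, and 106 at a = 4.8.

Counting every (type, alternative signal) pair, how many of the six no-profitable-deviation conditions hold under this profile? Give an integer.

3

High-quality (own payoff 106 − 4.3×4.8 = 85.36): to a=0 gives 37 → no gain ✓; to a=1.1 gives 69 − 4.3×1.1 = 64.27 → no gain ✓.
Mid-quality (own payoff 69 − 6.9×1.1 = 61.41): to a=0 gives 37 → no gain ✓; to a=4.8 gives 106 − 6.9×4.8 = 72.88 → profitable ✗.
Low-quality (own payoff 37): to a=1.1 gives 69 − 14.0×1.1 = 53.6 → profitable ✗; to a=4.8 gives 106 − 14.0×4.8 = 38.8 → profitable ✗.
3 of the 6 constraints hold; not an equilibrium.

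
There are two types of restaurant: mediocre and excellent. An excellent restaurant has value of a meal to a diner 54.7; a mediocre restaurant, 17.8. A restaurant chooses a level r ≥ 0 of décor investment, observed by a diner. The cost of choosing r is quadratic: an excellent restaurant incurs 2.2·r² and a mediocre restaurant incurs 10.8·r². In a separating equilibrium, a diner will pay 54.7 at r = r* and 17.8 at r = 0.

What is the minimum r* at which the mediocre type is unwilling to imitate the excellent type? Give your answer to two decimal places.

1.85

The mediocre type at r = 0 receives 17.8; imitating at r* yields 54.7 − 10.8·r*².
Indifference: 17.8 = 54.7 − 10.8·r*², so r*² = (54.7 − 17.8) / 10.8 ≈ 3.4167.
r* = √3.4167 ≈ 1.85.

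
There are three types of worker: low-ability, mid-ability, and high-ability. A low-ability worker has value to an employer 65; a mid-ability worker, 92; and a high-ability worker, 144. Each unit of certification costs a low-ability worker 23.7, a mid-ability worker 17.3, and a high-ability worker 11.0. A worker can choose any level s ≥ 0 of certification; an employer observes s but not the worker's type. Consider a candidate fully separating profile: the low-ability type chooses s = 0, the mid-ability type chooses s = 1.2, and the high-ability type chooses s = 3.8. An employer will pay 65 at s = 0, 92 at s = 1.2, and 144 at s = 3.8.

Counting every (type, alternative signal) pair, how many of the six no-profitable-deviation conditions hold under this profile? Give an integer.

5

High-ability (own payoff 144 − 11.0×3.8 = 102.2): to s=0 gives 65 → no gain ✓; to s=1.2 gives 92 − 11.0×1.2 = 78.8 → no gain ✓.
Mid-ability (own payoff 92 − 17.3×1.2 = 71.24): to s=0 gives 65 → no gain ✓; to s=3.8 gives 144 − 17.3×3.8 = 78.26 → profitable ✗.
Low-ability (own payoff 65): to s=1.2 gives 92 − 23.7×1.2 = 63.56 → no gain ✓; to s=3.8 gives 144 − 23.7×3.8 = 53.94 → no gain ✓.
5 of the 6 constraints hold; not an equilibrium.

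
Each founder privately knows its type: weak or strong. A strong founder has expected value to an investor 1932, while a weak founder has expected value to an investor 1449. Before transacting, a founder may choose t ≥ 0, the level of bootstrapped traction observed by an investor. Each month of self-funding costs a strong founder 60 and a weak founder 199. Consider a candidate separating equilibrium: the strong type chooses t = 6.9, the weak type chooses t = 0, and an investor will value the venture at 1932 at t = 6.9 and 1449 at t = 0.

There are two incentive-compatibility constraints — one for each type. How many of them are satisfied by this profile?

2

Strong type: signal → 1932 − 60 × 6.9 = 1518; deviate to 0 → 1449. IC holds (1518 ≥ 1449).
Weak type: stay at 0 → 1449; mimic → 1932 − 199 × 6.9 = 558.9. IC holds (1449 ≥ 558.9).
2 of 2 constraints hold, so this is a separating equilibrium.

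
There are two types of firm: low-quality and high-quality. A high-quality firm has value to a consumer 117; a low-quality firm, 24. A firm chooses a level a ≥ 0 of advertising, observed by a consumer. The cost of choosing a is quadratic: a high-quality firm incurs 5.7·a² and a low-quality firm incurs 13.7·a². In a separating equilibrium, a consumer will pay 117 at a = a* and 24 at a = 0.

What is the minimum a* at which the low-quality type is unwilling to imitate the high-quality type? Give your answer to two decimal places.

The low-quality type at a = 0 receives 24; imitating at a* yields 117 − 13.7·a*².
Indifference: 24 = 117 − 13.7·a*², so a*² = (117 − 24) / 13.7 ≈ 6.7883.
a* = √6.7883 ≈ 2.61.

2.61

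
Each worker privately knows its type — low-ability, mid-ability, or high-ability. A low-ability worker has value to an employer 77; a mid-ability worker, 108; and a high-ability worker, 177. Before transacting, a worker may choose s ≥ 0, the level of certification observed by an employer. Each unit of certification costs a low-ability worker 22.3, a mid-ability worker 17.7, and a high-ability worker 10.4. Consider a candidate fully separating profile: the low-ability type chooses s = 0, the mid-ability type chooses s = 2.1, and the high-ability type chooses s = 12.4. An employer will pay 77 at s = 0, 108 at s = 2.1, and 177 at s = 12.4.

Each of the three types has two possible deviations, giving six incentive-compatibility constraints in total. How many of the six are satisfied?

Low-ability (own payoff 77): to s=2.1 gives 108 − 22.3×2.1 = 61.17 → no gain ✓; to s=12.4 gives 177 − 22.3×12.4 = -99.52 → no gain ✓.
High-ability (own payoff 177 − 10.4×12.4 = 48.04): to s=0 gives 77 → profitable ✗; to s=2.1 gives 108 − 10.4×2.1 = 86.16 → profitable ✗.
Mid-ability (own payoff 108 − 17.7×2.1 = 70.83): to s=0 gives 77 → profitable ✗; to s=12.4 gives 177 − 17.7×12.4 = -42.48 → no gain ✓.
3 of the 6 constraints hold; not an equilibrium.

3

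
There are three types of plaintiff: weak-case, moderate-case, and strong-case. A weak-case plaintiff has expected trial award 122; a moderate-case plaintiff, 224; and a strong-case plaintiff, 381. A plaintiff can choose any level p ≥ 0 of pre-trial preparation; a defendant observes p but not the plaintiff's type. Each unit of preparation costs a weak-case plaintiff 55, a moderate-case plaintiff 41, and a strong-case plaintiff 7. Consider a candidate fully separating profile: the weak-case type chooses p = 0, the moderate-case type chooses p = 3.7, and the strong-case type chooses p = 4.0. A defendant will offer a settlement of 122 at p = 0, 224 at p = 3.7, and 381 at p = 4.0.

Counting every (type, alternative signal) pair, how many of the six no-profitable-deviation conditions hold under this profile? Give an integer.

3

Moderate-case (own payoff 224 − 41×3.7 = 72.3): to p=0 gives 122 → profitable ✗; to p=4.0 gives 381 − 41×4.0 = 217 → profitable ✗.
Strong-case (own payoff 381 − 7×4.0 = 353): to p=0 gives 122 → no gain ✓; to p=3.7 gives 224 − 7×3.7 = 198.1 → no gain ✓.
Weak-case (own payoff 122): to p=3.7 gives 224 − 55×3.7 = 20.5 → no gain ✓; to p=4.0 gives 381 − 55×4.0 = 161 → profitable ✗.
3 of the 6 constraints hold; not an equilibrium.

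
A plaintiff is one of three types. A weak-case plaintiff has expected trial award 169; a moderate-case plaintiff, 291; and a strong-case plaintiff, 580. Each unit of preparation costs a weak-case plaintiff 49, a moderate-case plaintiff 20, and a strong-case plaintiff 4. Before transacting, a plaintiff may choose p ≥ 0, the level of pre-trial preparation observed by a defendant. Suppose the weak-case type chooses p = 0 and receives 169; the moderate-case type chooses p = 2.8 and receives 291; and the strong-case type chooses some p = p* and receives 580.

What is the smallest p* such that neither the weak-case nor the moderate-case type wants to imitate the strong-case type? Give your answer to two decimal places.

17.25

Weak-case type (on-path payoff 169) won't mimic when 169 ≥ 580 − 49·p*, i.e. p* ≥ 8.39.
Moderate-case type (on-path payoff 291 − 20×2.8 = 235) won't mimic when 235 ≥ 580 − 20·p*, i.e. p* ≥ 17.25.
Both must hold, so p* = max(8.39, 17.25) = 17.25. The moderate-case type's constraint binds.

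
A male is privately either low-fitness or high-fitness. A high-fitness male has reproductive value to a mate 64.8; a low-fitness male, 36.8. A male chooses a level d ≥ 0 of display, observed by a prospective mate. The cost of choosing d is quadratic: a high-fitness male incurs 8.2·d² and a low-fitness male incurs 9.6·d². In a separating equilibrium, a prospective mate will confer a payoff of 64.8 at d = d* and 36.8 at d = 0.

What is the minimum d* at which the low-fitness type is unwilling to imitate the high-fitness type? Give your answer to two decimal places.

The low-fitness type at d = 0 receives 36.8; imitating at d* yields 64.8 − 9.6·d*².
Indifference: 36.8 = 64.8 − 9.6·d*², so d*² = (64.8 − 36.8) / 9.6 ≈ 2.9167.
d* = √2.9167 ≈ 1.71.

1.71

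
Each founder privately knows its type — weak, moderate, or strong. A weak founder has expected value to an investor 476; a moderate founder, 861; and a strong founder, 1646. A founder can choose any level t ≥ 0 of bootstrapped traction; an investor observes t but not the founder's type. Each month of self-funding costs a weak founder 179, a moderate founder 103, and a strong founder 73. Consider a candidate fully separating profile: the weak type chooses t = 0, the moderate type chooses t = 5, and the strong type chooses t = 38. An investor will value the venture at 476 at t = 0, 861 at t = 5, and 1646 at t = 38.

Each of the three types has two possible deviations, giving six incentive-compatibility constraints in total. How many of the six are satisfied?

Weak (own payoff 476): to t=5 gives 861 − 179×5 = -34 → no gain ✓; to t=38 gives 1646 − 179×38 = -5156 → no gain ✓.
Strong (own payoff 1646 − 73×38 = -1128): to t=0 gives 476 → profitable ✗; to t=5 gives 861 − 73×5 = 496 → profitable ✗.
Moderate (own payoff 861 − 103×5 = 346): to t=0 gives 476 → profitable ✗; to t=38 gives 1646 − 103×38 = -2268 → no gain ✓.
3 of the 6 constraints hold; not an equilibrium.

3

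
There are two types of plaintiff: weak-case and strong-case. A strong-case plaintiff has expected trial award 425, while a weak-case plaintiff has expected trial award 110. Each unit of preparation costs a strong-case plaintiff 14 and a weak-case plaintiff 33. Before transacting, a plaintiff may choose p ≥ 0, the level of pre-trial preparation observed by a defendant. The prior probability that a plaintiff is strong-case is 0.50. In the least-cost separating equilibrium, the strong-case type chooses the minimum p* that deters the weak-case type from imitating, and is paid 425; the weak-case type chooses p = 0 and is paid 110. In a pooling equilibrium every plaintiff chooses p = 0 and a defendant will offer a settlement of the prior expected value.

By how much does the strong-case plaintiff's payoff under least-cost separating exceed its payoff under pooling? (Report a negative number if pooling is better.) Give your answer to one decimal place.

Least-cost separating signal: p* solves 110 = 425 − 33·p*, so p* = (425 − 110)/33 ≈ 9.5455.
Strong-case type's separating payoff: 425 − 14 × p* = 425 − 14 × (425 − 110)/33 = 425 − 4410/33 ≈ 291.364.
Pooling payoff: 0.50 × 425 + 0.50 × 110 = 267.5.
Difference: 291.364 − 267.5 = 23.864, i.e. 23.9 to one decimal place.
The strong-case type prefers to separate.

23.9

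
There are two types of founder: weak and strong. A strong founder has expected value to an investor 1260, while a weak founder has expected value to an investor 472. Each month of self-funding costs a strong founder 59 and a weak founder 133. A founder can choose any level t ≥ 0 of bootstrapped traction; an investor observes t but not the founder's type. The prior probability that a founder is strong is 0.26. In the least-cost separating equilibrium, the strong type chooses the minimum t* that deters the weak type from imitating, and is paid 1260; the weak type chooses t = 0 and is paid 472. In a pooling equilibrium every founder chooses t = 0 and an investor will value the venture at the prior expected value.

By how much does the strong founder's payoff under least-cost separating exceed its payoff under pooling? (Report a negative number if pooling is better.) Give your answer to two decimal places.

233.56

Least-cost separating signal: t* solves 472 = 1260 − 133·t*, so t* = (1260 − 472)/133 ≈ 5.9248.
Strong type's separating payoff: 1260 − 59 × t* = 1260 − 59 × (1260 − 472)/133 = 1260 − 46492/133 ≈ 910.4361.
Pooling payoff: 0.26 × 1260 + 0.74 × 472 = 676.88.
Difference: 910.4361 − 676.88 = 233.5561, i.e. 233.56 to two decimal places.
The strong type prefers to separate.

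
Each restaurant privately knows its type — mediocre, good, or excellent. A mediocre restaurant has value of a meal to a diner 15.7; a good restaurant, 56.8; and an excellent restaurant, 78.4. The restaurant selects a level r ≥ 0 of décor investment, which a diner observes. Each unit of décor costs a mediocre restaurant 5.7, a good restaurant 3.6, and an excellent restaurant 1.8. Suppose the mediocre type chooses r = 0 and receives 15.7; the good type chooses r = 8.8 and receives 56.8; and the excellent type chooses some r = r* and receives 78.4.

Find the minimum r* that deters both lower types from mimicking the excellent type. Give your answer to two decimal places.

14.80

Mediocre type (on-path payoff 15.7) won't mimic when 15.7 ≥ 78.4 − 5.7·r*, i.e. r* ≥ 11.00.
Good type (on-path payoff 56.8 − 3.6×8.8 = 25.12) won't mimic when 25.12 ≥ 78.4 − 3.6·r*, i.e. r* ≥ 14.80.
Both must hold, so r* = max(11.00, 14.80) = 14.80. The good type's constraint binds.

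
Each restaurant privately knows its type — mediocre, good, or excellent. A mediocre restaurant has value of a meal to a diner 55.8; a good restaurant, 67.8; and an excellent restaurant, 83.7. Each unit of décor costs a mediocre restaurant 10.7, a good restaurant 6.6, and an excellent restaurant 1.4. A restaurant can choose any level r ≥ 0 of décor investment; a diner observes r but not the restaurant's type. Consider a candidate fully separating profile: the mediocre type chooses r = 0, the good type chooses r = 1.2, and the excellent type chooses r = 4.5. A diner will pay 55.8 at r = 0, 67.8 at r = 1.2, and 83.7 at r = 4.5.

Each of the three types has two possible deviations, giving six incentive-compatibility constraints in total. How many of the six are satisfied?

Mediocre (own payoff 55.8): to r=1.2 gives 67.8 − 10.7×1.2 = 54.96 → no gain ✓; to r=4.5 gives 83.7 − 10.7×4.5 = 35.55 → no gain ✓.
Good (own payoff 67.8 − 6.6×1.2 = 59.88): to r=0 gives 55.8 → no gain ✓; to r=4.5 gives 83.7 − 6.6×4.5 = 54 → no gain ✓.
Excellent (own payoff 83.7 − 1.4×4.5 = 77.4): to r=0 gives 55.8 → no gain ✓; to r=1.2 gives 67.8 − 1.4×1.2 = 66.12 → no gain ✓.
6 of the 6 constraints hold; this profile is a separating equilibrium.

6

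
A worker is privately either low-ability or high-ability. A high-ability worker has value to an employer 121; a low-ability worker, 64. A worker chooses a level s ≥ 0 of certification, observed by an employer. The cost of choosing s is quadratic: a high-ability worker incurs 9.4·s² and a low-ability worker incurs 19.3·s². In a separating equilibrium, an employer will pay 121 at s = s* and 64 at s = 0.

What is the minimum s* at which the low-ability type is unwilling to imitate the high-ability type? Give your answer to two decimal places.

The low-ability type at s = 0 receives 64; imitating at s* yields 121 − 19.3·s*².
Indifference: 64 = 121 − 19.3·s*², so s*² = (121 − 64) / 19.3 ≈ 2.9534.
s* = √2.9534 ≈ 1.72.

1.72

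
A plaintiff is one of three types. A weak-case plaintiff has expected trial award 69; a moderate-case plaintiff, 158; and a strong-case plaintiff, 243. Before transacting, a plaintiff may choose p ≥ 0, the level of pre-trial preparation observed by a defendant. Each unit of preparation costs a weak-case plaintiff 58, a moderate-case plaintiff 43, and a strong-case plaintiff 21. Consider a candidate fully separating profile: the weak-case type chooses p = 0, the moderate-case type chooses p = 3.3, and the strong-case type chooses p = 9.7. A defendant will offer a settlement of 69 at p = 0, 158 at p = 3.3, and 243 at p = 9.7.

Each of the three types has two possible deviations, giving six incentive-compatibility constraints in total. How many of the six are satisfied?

Strong-case (own payoff 243 − 21×9.7 = 39.3): to p=0 gives 69 → profitable ✗; to p=3.3 gives 158 − 21×3.3 = 88.7 → profitable ✗.
Moderate-case (own payoff 158 − 43×3.3 = 16.1): to p=0 gives 69 → profitable ✗; to p=9.7 gives 243 − 43×9.7 = -174.1 → no gain ✓.
Weak-case (own payoff 69): to p=3.3 gives 158 − 58×3.3 = -33.4 → no gain ✓; to p=9.7 gives 243 − 58×9.7 = -319.6 → no gain ✓.
3 of the 6 constraints hold; not an equilibrium.

3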